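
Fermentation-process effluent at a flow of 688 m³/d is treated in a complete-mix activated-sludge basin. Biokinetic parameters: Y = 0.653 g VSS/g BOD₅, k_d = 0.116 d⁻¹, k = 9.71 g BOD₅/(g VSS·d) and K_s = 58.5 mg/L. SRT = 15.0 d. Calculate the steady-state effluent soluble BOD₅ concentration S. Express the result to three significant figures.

Effluent substrate depends only on kinetics and SRT: S = K_s(1 + k_d θ_c) / [θ_c(Yk − k_d) − 1] = 58.5 × (1 + 0.116 × 15.0) / [15.0 × (0.653 × 9.71 − 0.116) − 1] = 160.3 / 92.37 = 1.735 mg/L.

S ≈ 1.74 mg/L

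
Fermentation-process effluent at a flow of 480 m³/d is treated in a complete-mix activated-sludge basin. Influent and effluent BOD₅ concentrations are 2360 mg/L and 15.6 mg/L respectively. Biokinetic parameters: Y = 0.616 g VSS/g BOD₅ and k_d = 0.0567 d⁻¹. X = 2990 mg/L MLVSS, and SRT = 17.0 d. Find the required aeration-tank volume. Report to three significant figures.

From the SRT design equation V = Y Q (S₀−S) θ_c / [X (1 + k_d θ_c)] = 0.616 × 480 × (2360 − 15.6) × 17.0 / [2990 × (1 + 0.0567 × 17.0)] = 1.18×10^7 / 5872 = 2007 m³.

V ≈ 2010 m³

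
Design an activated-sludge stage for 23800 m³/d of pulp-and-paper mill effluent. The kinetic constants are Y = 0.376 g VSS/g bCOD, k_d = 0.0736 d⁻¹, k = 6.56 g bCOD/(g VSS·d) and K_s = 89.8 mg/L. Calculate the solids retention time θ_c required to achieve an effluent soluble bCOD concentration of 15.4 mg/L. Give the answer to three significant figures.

θ_c ≈ 3.48 d

At the target effluent, Y k S/(K_s+S) = 0.376×6.56×15.4/105.2 = 0.3611 d⁻¹.
θ_c = 1/(μ − k_d) = 1/(0.3611 − 0.0736) = 1/0.2875 = 3.479 d.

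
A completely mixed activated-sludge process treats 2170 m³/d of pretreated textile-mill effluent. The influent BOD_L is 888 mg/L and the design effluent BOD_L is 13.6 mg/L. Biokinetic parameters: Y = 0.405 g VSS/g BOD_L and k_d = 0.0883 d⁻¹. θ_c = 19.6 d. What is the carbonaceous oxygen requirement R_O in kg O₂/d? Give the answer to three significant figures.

R_O ≈ 1500 kg O₂/d

Observed yield with endogenous decay: Y_obs = Y / (1 + k_d·θ_c) = 0.405 / (1 + 0.0883 × 19.6) = 0.405 / 2.731 = 0.1483 g VSS/g BOD_L.
Mass of BOD_L removed per day: Q(S₀ − S) = 2170 × 874.4 g/m³ = 1897 kg/d.
P_X = Y_obs·Q·(S₀ − S) = 0.1483 × 1897 = 281.4 kg VSS/d.
Carbonaceous O₂ demand = substrate oxidised − cell-mass equivalent = 1897 − 1.42 × 281.4 = 1498 kg O₂/d.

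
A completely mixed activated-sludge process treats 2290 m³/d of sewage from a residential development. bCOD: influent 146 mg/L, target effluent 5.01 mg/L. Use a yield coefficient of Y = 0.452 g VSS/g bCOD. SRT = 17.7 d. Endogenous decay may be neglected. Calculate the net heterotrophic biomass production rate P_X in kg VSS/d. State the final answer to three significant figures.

P_X ≈ 146 kg VSS/d

With endogenous decay neglected, the observed yield equals the true yield: Y_obs = Y = 0.452 g VSS/g bCOD.
ΔS = 146 − 5.01 = 141.0 mg/L, so the substrate removal rate is 2290 × 141.0/1000 = 322.9 kg bCOD/d.
Biomass produced: P_X = Y_obs·Q·ΔS = 0.4520 × 322.9 ≈ 145.9 kg VSS/d.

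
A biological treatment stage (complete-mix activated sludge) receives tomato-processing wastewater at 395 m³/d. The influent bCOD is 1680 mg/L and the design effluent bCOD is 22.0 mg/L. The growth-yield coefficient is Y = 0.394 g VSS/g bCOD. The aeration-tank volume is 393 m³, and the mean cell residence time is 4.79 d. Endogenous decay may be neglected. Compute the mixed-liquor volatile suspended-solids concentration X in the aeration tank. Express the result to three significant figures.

From V·X = Y·Q·(S₀ − S)·θ_c (decay neglected): X = 0.394 × 395 × (1680 − 22.0) × 4.79 / 393 = 3145 mg/L.

X ≈ 3150 mg/L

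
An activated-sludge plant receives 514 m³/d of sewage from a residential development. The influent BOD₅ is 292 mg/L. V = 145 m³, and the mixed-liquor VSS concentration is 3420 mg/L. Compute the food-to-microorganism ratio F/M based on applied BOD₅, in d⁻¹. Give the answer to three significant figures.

F/M = applied load / biomass = Q·S₀/(V·X) = 514 × 292 / (145.0 × 3420) = 0.3027 d⁻¹.

F/M ≈ 0.303 d⁻¹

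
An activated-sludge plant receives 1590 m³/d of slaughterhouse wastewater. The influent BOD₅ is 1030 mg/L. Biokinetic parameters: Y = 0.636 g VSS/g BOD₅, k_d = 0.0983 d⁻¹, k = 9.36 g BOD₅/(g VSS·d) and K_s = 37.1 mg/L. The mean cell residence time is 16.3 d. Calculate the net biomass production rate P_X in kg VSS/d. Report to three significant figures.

P_X ≈ 400 kg VSS/d

From the Monod/SRT balance for a CMAS, S = K_s·(1+k_d θ_c)/[θ_c·(Y k − k_d) − 1] = 37.1 × (1 + 0.0983 × 16.3) / [16.3 × (0.636 × 9.36 − 0.0983) − 1] = 96.54 / 94.43 = 1.022 mg/L.
Correct the yield for decay: Y_obs = Y/(1 + k_d θ_c) = 0.636 / (1 + 0.0983 × 16.3) = 0.636 / 2.602 = 0.2444.
ΔS = 1030 − 1.02 = 1029 mg/L, so the substrate removal rate is 1590 × 1029/1000 = 1636 kg BOD₅/d.
Net biomass production P_X = Y_obs × Q·(S₀ − S) = 0.2444 × 1636 = 399.9 kg VSS/d.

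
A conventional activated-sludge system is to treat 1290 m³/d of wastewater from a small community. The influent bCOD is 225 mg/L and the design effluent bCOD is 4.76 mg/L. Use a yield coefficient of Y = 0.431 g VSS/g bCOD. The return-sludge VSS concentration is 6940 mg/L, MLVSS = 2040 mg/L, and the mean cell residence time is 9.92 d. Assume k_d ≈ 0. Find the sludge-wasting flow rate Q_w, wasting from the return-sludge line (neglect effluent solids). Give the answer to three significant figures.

V·X = Y·Q·ΔS·θ_c gives V = 0.431 × 1290 × (225 − 4.76) × 9.92 / 2040 = 595.4 m³.
Wasting from the return line (neglecting effluent solids): Q_w = V·X / (θ_c·X_r) = 595.4 × 2040 / (9.92 × 6940) = 17.64 m³/d.

Q_w ≈ 17.6 m³/d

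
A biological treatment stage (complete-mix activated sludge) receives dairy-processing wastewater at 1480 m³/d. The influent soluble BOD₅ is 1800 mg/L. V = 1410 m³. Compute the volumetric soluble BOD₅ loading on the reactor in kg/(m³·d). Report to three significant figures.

L_v ≈ 1.89 kg soluble BOD₅/(m³·d)

L_v = Q S₀ / V = 1480 × 1800 × 10⁻³ / 1410 = 1.889 kg/(m³·d).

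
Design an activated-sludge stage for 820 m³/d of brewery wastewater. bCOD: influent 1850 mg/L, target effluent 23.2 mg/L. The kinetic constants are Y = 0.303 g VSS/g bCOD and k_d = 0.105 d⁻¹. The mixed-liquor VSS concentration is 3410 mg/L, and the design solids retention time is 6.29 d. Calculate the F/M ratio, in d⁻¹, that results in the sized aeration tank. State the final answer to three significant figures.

F/M ≈ 0.882 d⁻¹

Rearranging the biomass balance for a CMAS with decay, V = Y·Q·ΔS·θ_c / [X·(1+k_d θ_c)] = 0.303 × 820 × (1850 − 23.2) × 6.29 / [3410 × (1 + 0.105 × 6.29)] = 2.85×10^6 / 5662 = 504.2 m³.
F/M = applied load / biomass = Q·S₀/(V·X) = 820 × 1850 / (504.2 × 3410) = 0.8823 d⁻¹.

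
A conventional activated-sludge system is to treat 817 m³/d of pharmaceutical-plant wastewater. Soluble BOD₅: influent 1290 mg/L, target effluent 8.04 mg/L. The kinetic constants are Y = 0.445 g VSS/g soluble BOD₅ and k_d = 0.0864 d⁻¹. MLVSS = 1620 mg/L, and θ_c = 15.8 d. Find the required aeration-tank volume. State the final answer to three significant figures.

V ≈ 1920 m³

Steady-state biomass mass balance: V·X·(1 + k_d·θ_c) = Y·Q·(S₀ − S)·θ_c, so V = 0.445 × 817 × (1290 − 8.04) × 15.8 / [1620 × (1 + 0.0864 × 15.8)] = 7.36×10^6 / 3831 = 1922 m³.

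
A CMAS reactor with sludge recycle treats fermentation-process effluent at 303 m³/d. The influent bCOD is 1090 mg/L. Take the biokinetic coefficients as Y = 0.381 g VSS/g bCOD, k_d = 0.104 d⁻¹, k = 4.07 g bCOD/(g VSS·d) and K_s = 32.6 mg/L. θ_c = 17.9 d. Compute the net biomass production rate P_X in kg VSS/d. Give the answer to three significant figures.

From the Monod/SRT balance for a CMAS, S = K_s·(1+k_d θ_c)/[θ_c·(Y k − k_d) − 1] = 32.6 × (1 + 0.104 × 17.9) / [17.9 × (0.381 × 4.07 − 0.104) − 1] = 93.29 / 24.90 = 3.747 mg/L.
Observed yield with endogenous decay: Y_obs = Y / (1 + k_d·θ_c) = 0.381 / (1 + 0.104 × 17.9) = 0.381 / 2.862 = 0.1331 g VSS/g bCOD.
Q·(S₀ − S) = 303 × (1090 − 3.75) × 10⁻³ = 329.1 kg/d removed.
Net biomass production P_X = Y_obs × Q·(S₀ − S) = 0.1331 × 329.1 = 43.82 kg VSS/d.

P_X ≈ 43.8 kg VSS/d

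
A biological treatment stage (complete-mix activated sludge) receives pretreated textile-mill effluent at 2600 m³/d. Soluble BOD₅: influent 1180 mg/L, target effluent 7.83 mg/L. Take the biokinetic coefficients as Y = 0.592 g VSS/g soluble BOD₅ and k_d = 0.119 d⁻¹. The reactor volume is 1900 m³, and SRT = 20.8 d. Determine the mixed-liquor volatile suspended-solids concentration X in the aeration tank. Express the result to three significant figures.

X ≈ 5680 mg/L

X = Y·Q·ΔS·θ_c / [V·(1 + k_d θ_c)] = 0.592 × 2600 × (1180 − 7.83) × 20.8 / [1900 × (1 + 0.119 × 20.8)] = 5683 mg/L.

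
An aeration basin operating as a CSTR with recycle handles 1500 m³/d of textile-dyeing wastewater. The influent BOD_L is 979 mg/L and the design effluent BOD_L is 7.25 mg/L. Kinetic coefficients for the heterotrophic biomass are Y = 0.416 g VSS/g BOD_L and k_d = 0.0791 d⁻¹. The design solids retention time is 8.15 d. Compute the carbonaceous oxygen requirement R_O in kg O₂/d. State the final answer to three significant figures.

The observed yield is Y_obs = Y/(1 + k_d·θ_c) = 0.416 / (1 + 0.0791 × 8.15) = 0.416 / 1.645 = 0.2529 g VSS per g BOD_L removed.
Q·(S₀ − S) = 1500 × (979 − 7.25) × 10⁻³ = 1458 kg/d removed.
Net sludge production P_X = 0.2529 × 1458 = 368.7 kg VSS/d.
R_O = Q·ΔS − 1.42 P_X = 1458 − 523.5 = 934.1 kg O₂/d.

R_O ≈ 934 kg O₂/d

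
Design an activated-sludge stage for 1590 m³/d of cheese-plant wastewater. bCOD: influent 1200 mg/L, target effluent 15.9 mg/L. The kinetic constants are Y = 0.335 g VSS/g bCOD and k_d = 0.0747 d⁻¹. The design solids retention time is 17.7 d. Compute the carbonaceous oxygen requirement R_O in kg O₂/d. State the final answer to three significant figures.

Observed yield with endogenous decay: Y_obs = Y / (1 + k_d·θ_c) = 0.335 / (1 + 0.0747 × 17.7) = 0.335 / 2.322 = 0.1443 g VSS/g bCOD.
Q·(S₀ − S) = 1590 × (1200 − 15.9) × 10⁻³ = 1883 kg/d removed.
Biomass synthesised: P_X = Y_obs × 1883 = 271.6 kg VSS/d.
Carbonaceous O₂ demand = substrate oxidised − cell-mass equivalent = 1883 − 1.42 × 271.6 = 1497 kg O₂/d.

R_O ≈ 1500 kg O₂/d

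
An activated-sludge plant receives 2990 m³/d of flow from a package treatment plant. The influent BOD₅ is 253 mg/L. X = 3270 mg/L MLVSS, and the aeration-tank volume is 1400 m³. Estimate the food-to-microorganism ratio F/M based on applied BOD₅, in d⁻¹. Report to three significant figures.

F/M = applied load / biomass = Q·S₀/(V·X) = 2990 × 253 / (1400 × 3270) = 0.1652 d⁻¹.

F/M ≈ 0.165 d⁻¹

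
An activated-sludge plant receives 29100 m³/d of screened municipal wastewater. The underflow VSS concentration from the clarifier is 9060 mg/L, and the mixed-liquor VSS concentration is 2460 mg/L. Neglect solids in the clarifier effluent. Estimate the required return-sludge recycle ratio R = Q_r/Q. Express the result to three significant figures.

Mass balance around the secondary clarifier (neglecting effluent solids): R = X / (X_r − X) = 2460 / (9060 − 2460) = 0.3727.

R ≈ 0.373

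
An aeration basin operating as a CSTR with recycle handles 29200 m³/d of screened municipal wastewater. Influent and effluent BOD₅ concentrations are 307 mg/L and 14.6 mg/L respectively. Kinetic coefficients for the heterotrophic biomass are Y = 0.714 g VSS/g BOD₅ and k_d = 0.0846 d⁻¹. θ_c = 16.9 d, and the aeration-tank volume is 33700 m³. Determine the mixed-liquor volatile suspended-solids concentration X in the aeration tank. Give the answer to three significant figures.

From V·X·(1 + k_d·θ_c) = Y·Q·(S₀ − S)·θ_c: X = 0.714 × 29200 × (307 − 14.6) × 16.9 / [33700 × (1 + 0.0846 × 16.9)] = 1258 mg/L.

X ≈ 1260 mg/L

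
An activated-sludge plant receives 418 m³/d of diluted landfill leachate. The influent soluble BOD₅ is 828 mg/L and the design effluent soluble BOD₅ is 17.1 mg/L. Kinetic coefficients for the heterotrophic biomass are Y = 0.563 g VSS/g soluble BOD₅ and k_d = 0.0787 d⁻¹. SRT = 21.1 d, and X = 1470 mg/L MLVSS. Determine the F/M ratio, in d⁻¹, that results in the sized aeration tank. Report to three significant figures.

F/M ≈ 0.229 d⁻¹

Steady-state biomass mass balance: V·X·(1 + k_d·θ_c) = Y·Q·(S₀ − S)·θ_c, so V = 0.563 × 418 × (828 − 17.1) × 21.1 / [1470 × (1 + 0.0787 × 21.1)] = 4.03×10^6 / 3911 = 1030 m³.
F/M = applied load / biomass = Q·S₀/(V·X) = 418 × 828 / (1030 × 1470) = 0.2287 d⁻¹.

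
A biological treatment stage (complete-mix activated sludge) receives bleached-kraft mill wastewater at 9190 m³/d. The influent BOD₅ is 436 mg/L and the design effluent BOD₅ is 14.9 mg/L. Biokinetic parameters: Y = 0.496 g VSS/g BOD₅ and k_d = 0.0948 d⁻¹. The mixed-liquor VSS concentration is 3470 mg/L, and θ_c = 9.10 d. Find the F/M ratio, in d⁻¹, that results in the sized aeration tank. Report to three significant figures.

From the SRT design equation V = Y Q (S₀−S) θ_c / [X (1 + k_d θ_c)] = 0.496 × 9190 × (436 − 14.9) × 9.10 / [3470 × (1 + 0.0948 × 9.10)] = 1.75×10^7 / 6463 = 2702 m³.
F/M = Q·S₀ / (V·X) = 9190 × 436 / (2702 × 3470) = 0.4273 g BOD₅·(g VSS·d)⁻¹.

F/M ≈ 0.427 d⁻¹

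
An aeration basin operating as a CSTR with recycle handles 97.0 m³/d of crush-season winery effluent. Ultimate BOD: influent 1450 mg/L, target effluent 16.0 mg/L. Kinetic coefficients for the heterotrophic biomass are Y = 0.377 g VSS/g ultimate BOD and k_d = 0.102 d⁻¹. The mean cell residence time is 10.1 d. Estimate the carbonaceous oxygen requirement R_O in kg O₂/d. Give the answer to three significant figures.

Y_obs = Y / (1 + k_d θ_c) = 0.377 / (1 + 0.102 × 10.1) = 0.377 / 2.030 = 0.1857.
ΔS = 1450 − 16.0 = 1434 mg/L, so the substrate removal rate is 97.0 × 1434/1000 = 139.1 kg ultimate BOD/d.
Biomass synthesised: P_X = Y_obs × 139.1 = 25.83 kg VSS/d.
R_O = Q·ΔS − 1.42 P_X = 139.1 − 36.68 = 102.4 kg O₂/d.

R_O ≈ 102 kg O₂/d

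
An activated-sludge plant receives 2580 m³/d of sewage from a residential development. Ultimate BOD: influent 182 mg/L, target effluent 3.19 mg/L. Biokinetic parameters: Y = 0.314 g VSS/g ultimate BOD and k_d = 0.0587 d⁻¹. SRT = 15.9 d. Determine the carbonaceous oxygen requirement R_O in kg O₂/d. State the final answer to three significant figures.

R_O ≈ 355 kg O₂/d

Y_obs = Y / (1 + k_d θ_c) = 0.314 / (1 + 0.0587 × 15.9) = 0.314 / 1.933 = 0.1624.
Substrate removed = Q·(S₀ − S) = 2580 m³/d × (182 − 3.19) g/m³ = 4.61×10^5 g/d = 461.3 kg/d.
Net sludge production P_X = 0.1624 × 461.3 = 74.93 kg VSS/d.
R_O = Q·ΔS − 1.42 P_X = 461.3 − 106.4 = 354.9 kg O₂/d.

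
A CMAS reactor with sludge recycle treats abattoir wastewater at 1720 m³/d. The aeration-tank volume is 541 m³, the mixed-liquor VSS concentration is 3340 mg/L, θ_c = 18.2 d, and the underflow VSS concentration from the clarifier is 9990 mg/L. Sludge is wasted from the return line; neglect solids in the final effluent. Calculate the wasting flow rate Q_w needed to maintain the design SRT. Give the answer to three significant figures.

Wasting from the return line (neglecting effluent solids): Q_w = V·X / (θ_c·X_r) = 541.0 × 3340 / (18.2 × 9990) = 9.938 m³/d.

Q_w ≈ 9.94 m³/d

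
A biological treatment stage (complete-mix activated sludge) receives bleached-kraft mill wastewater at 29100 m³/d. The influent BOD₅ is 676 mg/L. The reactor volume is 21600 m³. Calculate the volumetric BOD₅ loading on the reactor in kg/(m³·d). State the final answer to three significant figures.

L_v = Q S₀ / V = 29100 × 676 × 10⁻³ / 21600 = 0.9107 kg/(m³·d).

L_v ≈ 0.911 kg BOD₅/(m³·d)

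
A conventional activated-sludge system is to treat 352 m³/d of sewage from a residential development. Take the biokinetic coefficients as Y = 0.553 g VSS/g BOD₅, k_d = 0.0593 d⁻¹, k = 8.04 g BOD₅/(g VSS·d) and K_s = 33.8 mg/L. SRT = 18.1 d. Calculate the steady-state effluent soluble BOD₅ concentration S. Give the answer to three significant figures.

Effluent substrate depends only on kinetics and SRT: S = K_s(1 + k_d θ_c) / [θ_c(Yk − k_d) − 1] = 33.8 × (1 + 0.0593 × 18.1) / [18.1 × (0.553 × 8.04 − 0.0593) − 1] = 70.08 / 78.40 = 0.8938 mg/L.

S ≈ 0.894 mg/L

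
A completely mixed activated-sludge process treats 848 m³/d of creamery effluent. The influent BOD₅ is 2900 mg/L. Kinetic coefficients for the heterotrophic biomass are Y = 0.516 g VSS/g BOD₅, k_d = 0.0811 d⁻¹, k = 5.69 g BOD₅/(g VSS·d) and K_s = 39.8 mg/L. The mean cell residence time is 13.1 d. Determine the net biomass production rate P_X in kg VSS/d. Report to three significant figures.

P_X ≈ 615 kg VSS/d

From the Monod/SRT balance for a CMAS, S = K_s·(1+k_d θ_c)/[θ_c·(Y k − k_d) − 1] = 39.8 × (1 + 0.0811 × 13.1) / [13.1 × (0.516 × 5.69 − 0.0811) − 1] = 82.08 / 36.40 = 2.255 mg/L.
Y_obs = Y / (1 + k_d θ_c) = 0.516 / (1 + 0.0811 × 13.1) = 0.516 / 2.062 = 0.2502.
Substrate removed = Q·(S₀ − S) = 848 m³/d × (2900 − 2.26) g/m³ = 2.46×10^6 g/d = 2457 kg/d.
Net biomass production P_X = Y_obs × Q·(S₀ − S) = 0.2502 × 2457 = 614.8 kg VSS/d.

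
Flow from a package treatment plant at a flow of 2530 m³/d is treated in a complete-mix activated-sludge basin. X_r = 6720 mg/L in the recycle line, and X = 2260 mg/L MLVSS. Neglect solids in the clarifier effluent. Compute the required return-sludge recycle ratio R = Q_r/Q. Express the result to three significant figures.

R ≈ 0.507

R = Q_r/Q = X/(X_r − X) = 2260 / (6720 − 2260) = 0.5067.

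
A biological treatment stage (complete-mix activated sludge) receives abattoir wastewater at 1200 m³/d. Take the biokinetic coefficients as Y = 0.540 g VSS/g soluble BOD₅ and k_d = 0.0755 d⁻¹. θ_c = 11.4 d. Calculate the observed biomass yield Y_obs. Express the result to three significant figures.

The observed yield is Y_obs = Y/(1 + k_d·θ_c) = 0.540 / (1 + 0.0755 × 11.4) = 0.540 / 1.861 = 0.2902 g VSS per g soluble BOD₅ removed.

Y_obs ≈ 0.290 g VSS/g soluble BOD₅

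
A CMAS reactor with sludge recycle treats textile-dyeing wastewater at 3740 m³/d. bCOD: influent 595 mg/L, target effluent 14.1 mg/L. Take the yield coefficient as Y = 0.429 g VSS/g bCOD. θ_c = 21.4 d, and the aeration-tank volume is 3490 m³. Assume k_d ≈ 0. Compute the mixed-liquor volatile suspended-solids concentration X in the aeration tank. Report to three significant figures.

X ≈ 5720 mg/L

X = Y·Q·ΔS·θ_c / V = 0.429 × 3740 × (595 − 14.1) × 21.4 / 3490 = 5715 mg/L.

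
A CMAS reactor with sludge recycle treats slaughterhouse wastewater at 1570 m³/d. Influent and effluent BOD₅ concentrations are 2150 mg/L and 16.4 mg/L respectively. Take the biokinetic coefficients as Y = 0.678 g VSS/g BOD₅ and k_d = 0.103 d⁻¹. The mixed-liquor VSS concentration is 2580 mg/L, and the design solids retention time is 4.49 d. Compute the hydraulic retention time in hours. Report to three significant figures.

Rearranging the biomass balance for a CMAS with decay, V = Y·Q·ΔS·θ_c / [X·(1+k_d θ_c)] = 0.678 × 1570 × (2150 − 16.4) × 4.49 / [2580 × (1 + 0.103 × 4.49)] = 1.02×10^7 / 3773 = 2703 m³.
τ = V/Q = 2703/1570 = 1.721 d, or 41.31 h.

τ ≈ 41.3 h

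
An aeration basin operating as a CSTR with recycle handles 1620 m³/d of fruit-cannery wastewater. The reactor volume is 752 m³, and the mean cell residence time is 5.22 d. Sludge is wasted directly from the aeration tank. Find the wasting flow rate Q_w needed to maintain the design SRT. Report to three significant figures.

For wasting at MLVSS concentration, Q_w = V/θ_c = 752.0/5.22 = 144.1 m³/d.

Q_w ≈ 144 m³/d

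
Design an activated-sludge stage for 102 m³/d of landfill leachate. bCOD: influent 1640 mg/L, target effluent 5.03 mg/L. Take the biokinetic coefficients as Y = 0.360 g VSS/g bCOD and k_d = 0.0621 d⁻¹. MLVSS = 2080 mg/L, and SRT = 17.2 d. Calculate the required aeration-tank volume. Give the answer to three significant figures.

V ≈ 240 m³

Rearranging the biomass balance for a CMAS with decay, V = Y·Q·ΔS·θ_c / [X·(1+k_d θ_c)] = 0.360 × 102 × (1640 − 5.03) × 17.2 / [2080 × (1 + 0.0621 × 17.2)] = 1.03×10^6 / 4302 = 240.1 m³.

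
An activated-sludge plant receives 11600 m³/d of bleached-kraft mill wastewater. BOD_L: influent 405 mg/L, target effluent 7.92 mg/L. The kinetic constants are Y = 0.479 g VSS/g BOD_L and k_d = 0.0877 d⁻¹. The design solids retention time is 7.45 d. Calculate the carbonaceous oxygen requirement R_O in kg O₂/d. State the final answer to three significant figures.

The observed yield is Y_obs = Y/(1 + k_d·θ_c) = 0.479 / (1 + 0.0877 × 7.45) = 0.479 / 1.653 = 0.2897 g VSS per g BOD_L removed.
ΔS = 405 − 7.92 = 397.1 mg/L, so the substrate removal rate is 11600 × 397.1/1000 = 4606 kg BOD_L/d.
Net sludge production P_X = 0.2897 × 4606 = 1334 kg VSS/d.
R_O = Q·(S₀ − S) − 1.42·P_X = 4606 − 1.42 × 1334 = 2711 kg O₂/d.

R_O ≈ 2710 kg O₂/d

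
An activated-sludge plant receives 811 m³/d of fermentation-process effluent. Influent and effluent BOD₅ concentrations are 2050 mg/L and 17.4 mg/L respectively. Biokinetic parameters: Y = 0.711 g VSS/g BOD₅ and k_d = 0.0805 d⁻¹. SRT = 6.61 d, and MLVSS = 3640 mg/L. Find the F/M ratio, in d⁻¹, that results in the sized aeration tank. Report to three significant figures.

F/M ≈ 0.329 d⁻¹

Steady-state biomass mass balance: V·X·(1 + k_d·θ_c) = Y·Q·(S₀ − S)·θ_c, so V = 0.711 × 811 × (2050 − 17.4) × 6.61 / [3640 × (1 + 0.0805 × 6.61)] = 7.75×10^6 / 5577 = 1389 m³.
Food-to-microorganism ratio F/M = Q S₀ / (V X) = 811 × 2050 / (1389 × 3640) = 0.3288 d⁻¹.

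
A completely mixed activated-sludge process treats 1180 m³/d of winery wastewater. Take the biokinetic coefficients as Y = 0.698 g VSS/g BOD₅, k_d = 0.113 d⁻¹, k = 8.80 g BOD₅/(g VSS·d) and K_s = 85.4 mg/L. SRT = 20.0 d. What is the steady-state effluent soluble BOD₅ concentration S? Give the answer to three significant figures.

S ≈ 2.33 mg/L

Effluent substrate depends only on kinetics and SRT: S = K_s(1 + k_d θ_c) / [θ_c(Yk − k_d) − 1] = 85.4 × (1 + 0.113 × 20.0) / [20.0 × (0.698 × 8.80 − 0.113) − 1] = 278.4 / 119.6 = 2.328 mg/L.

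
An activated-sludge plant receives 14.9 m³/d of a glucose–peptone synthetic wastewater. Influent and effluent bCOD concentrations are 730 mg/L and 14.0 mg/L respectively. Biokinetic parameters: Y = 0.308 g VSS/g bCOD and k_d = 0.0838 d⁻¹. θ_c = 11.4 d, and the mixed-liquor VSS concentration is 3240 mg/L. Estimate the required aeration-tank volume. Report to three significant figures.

V ≈ 5.91 m³

Rearranging the biomass balance for a CMAS with decay, V = Y·Q·ΔS·θ_c / [X·(1+k_d θ_c)] = 0.308 × 14.9 × (730 − 14.0) × 11.4 / [3240 × (1 + 0.0838 × 11.4)] = 3.75×10^4 / 6335 = 5.913 m³.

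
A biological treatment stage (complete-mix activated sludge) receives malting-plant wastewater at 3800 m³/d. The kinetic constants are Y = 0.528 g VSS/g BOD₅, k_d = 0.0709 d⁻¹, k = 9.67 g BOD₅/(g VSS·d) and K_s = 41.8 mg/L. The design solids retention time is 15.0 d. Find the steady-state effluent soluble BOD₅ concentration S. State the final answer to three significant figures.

S ≈ 1.16 mg/L

For a completely mixed reactor with recycle the Lawrence–McCarty relation gives S = K_s·(1 + k_d·θ_c) / [θ_c·(Y·k − k_d) − 1] = 41.8 × (1 + 0.0709 × 15.0) / [15.0 × (0.528 × 9.67 − 0.0709) − 1] = 86.25 / 74.52 = 1.157 mg/L.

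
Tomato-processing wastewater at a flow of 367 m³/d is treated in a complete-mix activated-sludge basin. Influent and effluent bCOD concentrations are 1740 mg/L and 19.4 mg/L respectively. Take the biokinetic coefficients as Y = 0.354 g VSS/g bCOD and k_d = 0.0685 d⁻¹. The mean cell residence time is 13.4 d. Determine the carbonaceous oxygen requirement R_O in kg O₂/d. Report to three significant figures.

The observed yield is Y_obs = Y/(1 + k_d·θ_c) = 0.354 / (1 + 0.0685 × 13.4) = 0.354 / 1.918 = 0.1846 g VSS per g bCOD removed.
ΔS = 1740 − 19.4 = 1721 mg/L, so the substrate removal rate is 367 × 1721/1000 = 631.5 kg bCOD/d.
Biomass synthesised: P_X = Y_obs × 631.5 = 116.6 kg VSS/d.
Carbonaceous O₂ demand = substrate oxidised − cell-mass equivalent = 631.5 − 1.42 × 116.6 = 466.0 kg O₂/d.

R_O ≈ 466 kg O₂/d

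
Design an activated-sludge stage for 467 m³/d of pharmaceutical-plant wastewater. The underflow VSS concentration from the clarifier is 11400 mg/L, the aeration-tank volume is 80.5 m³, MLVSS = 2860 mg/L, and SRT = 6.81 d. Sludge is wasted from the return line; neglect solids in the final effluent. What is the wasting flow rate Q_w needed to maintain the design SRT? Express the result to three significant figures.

Wasting from the return line (neglecting effluent solids): Q_w = V·X / (θ_c·X_r) = 80.50 × 2860 / (6.81 × 11400) = 2.966 m³/d.

Q_w ≈ 2.97 m³/d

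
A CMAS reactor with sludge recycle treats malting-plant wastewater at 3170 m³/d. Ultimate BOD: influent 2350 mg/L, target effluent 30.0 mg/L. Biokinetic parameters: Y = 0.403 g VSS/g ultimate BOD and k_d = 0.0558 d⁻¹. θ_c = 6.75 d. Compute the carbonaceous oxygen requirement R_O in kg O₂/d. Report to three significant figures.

R_O ≈ 4300 kg O₂/d

Correct the yield for decay: Y_obs = Y/(1 + k_d θ_c) = 0.403 / (1 + 0.0558 × 6.75) = 0.403 / 1.377 = 0.2927.
Substrate removed = Q·(S₀ − S) = 3170 m³/d × (2350 − 30.0) g/m³ = 7.35×10^6 g/d = 7354 kg/d.
P_X = Y_obs·Q·(S₀ − S) = 0.2927 × 7354 = 2153 kg VSS/d.
R_O = Q·ΔS − 1.42 P_X = 7354 − 3057 = 4297 kg O₂/d.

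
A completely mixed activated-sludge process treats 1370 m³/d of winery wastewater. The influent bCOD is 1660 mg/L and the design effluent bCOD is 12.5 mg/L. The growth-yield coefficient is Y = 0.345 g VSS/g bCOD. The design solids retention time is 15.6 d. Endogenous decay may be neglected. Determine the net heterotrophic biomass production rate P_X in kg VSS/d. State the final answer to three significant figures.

P_X ≈ 779 kg VSS/d

Since k_d ≈ 0, Y_obs = Y = 0.345 g VSS/g bCOD.
ΔS = 1660 − 12.5 = 1648 mg/L, so the substrate removal rate is 1370 × 1648/1000 = 2257 kg bCOD/d.
So the net sludge growth is P_X = 0.3450 × 2257 = 778.7 kg VSS/d.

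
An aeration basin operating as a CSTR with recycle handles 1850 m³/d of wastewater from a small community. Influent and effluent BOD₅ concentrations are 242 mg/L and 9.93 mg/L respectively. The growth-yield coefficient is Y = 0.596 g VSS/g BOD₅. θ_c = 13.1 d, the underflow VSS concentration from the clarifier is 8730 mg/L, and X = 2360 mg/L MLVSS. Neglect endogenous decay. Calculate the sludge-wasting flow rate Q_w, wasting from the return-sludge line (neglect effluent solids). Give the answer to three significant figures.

Biomass mass balance (decay neglected): V·X = Y·Q·(S₀ − S)·θ_c, so V = 0.596 × 1850 × (242 − 9.93) × 13.1 / 2360 = 1420 m³.
Q_w = (V·X)/(θ_c X_r) = 1420 × 2360 / (13.1 × 8730) = 29.31 m³/d.

Q_w ≈ 29.3 m³/d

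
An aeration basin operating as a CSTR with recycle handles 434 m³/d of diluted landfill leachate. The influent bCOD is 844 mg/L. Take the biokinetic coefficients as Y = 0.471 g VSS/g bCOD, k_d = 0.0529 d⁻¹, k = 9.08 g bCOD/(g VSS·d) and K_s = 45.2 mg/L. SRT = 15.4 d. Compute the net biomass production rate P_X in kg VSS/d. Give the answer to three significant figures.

Effluent substrate depends only on kinetics and SRT: S = K_s(1 + k_d θ_c) / [θ_c(Yk − k_d) − 1] = 45.2 × (1 + 0.0529 × 15.4) / [15.4 × (0.471 × 9.08 − 0.0529) − 1] = 82.02 / 64.05 = 1.281 mg/L.
Correct the yield for decay: Y_obs = Y/(1 + k_d θ_c) = 0.471 / (1 + 0.0529 × 15.4) = 0.471 / 1.815 = 0.2596.
Q·(S₀ − S) = 434 × (844 − 1.28) × 10⁻³ = 365.7 kg/d removed.
Biomass produced: P_X = Y_obs·Q·ΔS = 0.2596 × 365.7 ≈ 94.93 kg VSS/d.

P_X ≈ 94.9 kg VSS/d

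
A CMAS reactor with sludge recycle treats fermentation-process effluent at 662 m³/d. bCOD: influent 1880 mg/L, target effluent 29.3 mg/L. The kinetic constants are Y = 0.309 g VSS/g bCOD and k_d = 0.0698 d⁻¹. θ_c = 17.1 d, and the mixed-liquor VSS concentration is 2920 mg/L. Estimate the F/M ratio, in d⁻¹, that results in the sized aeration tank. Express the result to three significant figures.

Rearranging the biomass balance for a CMAS with decay, V = Y·Q·ΔS·θ_c / [X·(1+k_d θ_c)] = 0.309 × 662 × (1880 − 29.3) × 17.1 / [2920 × (1 + 0.0698 × 17.1)] = 6.47×10^6 / 6405 = 1011 m³.
Food-to-microorganism ratio F/M = Q S₀ / (V X) = 662 × 1880 / (1011 × 2920) = 0.4217 d⁻¹.

F/M ≈ 0.422 d⁻¹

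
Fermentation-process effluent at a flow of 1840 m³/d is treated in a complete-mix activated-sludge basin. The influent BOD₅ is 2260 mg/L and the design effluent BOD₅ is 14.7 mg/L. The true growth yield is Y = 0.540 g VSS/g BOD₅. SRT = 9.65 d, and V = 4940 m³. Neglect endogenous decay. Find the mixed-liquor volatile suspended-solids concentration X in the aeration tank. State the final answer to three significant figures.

Without decay, X = Y Q (S₀−S) θ_c / V = 0.540 × 1840 × (2260 − 14.7) × 9.65 / 4940 = 4358 mg/L.

X ≈ 4360 mg/L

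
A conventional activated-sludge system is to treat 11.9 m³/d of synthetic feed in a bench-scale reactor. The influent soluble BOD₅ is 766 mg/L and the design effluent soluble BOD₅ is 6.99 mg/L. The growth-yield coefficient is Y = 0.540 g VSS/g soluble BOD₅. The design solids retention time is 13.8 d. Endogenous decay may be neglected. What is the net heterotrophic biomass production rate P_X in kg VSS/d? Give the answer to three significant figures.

No decay correction is needed, so Y_obs = Y = 0.540.
Substrate removed = Q·(S₀ − S) = 11.9 m³/d × (766 − 6.99) g/m³ = 9.03×10^3 g/d = 9.032 kg/d.
P_X = Y_obs · Q(S₀ − S) = 0.5400 × 9.032 = 4.877 kg VSS/d.

P_X ≈ 4.88 kg VSS/d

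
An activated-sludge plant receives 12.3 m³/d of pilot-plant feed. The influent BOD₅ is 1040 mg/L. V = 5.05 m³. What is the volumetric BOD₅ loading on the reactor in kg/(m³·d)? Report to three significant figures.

L_v ≈ 2.53 kg BOD₅/(m³·d)

L_v = Q S₀ / V = 12.3 × 1040 × 10⁻³ / 5.050 = 2.533 kg/(m³·d).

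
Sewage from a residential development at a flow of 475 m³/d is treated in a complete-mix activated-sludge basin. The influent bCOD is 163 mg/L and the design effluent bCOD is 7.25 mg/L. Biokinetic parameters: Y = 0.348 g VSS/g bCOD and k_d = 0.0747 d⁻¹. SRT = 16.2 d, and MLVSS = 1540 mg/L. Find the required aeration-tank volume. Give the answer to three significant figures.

From the SRT design equation V = Y Q (S₀−S) θ_c / [X (1 + k_d θ_c)] = 0.348 × 475 × (163 − 7.25) × 16.2 / [1540 × (1 + 0.0747 × 16.2)] = 4.17×10^5 / 3404 = 122.5 m³.

V ≈ 123 m³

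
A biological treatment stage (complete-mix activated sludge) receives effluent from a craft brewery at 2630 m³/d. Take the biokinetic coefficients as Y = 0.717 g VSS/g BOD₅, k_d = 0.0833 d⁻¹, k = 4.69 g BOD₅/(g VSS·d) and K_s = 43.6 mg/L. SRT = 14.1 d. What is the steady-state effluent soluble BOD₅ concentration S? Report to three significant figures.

For a completely mixed reactor with recycle the Lawrence–McCarty relation gives S = K_s·(1 + k_d·θ_c) / [θ_c·(Y·k − k_d) − 1] = 43.6 × (1 + 0.0833 × 14.1) / [14.1 × (0.717 × 4.69 − 0.0833) − 1] = 94.81 / 45.24 = 2.096 mg/L.

S ≈ 2.10 mg/L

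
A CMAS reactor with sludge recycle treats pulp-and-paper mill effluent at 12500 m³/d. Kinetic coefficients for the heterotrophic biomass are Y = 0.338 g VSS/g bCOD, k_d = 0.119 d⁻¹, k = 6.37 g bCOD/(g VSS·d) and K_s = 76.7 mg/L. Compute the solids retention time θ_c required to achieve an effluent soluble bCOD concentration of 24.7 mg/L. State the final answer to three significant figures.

At the target effluent, Y k S/(K_s+S) = 0.338×6.37×24.7/101.4 = 0.5245 d⁻¹.
1/θ_c = 0.5245 − 0.119 = 0.4055 d⁻¹, so θ_c = 2.466 d.

θ_c ≈ 2.47 d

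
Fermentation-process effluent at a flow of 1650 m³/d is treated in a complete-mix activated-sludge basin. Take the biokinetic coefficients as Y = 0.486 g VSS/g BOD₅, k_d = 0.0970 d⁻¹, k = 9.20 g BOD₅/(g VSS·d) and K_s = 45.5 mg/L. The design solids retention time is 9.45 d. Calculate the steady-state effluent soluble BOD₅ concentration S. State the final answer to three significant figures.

Effluent substrate depends only on kinetics and SRT: S = K_s(1 + k_d θ_c) / [θ_c(Yk − k_d) − 1] = 45.5 × (1 + 0.0970 × 9.45) / [9.45 × (0.486 × 9.20 − 0.0970) − 1] = 87.21 / 40.34 = 2.162 mg/L.

S ≈ 2.16 mg/L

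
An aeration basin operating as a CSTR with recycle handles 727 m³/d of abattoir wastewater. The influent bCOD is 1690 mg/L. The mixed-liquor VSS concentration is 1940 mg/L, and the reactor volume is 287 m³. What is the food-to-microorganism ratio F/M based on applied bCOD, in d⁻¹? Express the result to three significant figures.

F/M = Q·S₀ / (V·X) = 727 × 1690 / (287.0 × 1940) = 2.207 g bCOD·(g VSS·d)⁻¹.

F/M ≈ 2.21 d⁻¹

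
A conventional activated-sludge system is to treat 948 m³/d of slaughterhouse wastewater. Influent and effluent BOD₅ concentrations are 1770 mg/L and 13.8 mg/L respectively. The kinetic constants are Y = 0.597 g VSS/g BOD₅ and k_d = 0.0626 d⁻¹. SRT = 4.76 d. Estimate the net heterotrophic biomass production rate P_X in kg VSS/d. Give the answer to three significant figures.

Correct the yield for decay: Y_obs = Y/(1 + k_d θ_c) = 0.597 / (1 + 0.0626 × 4.76) = 0.597 / 1.298 = 0.4599.
ΔS = 1770 − 13.8 = 1756 mg/L, so the substrate removal rate is 948 × 1756/1000 = 1665 kg BOD₅/d.
So the net sludge growth is P_X = 0.4599 × 1665 = 765.8 kg VSS/d.

P_X ≈ 766 kg VSS/d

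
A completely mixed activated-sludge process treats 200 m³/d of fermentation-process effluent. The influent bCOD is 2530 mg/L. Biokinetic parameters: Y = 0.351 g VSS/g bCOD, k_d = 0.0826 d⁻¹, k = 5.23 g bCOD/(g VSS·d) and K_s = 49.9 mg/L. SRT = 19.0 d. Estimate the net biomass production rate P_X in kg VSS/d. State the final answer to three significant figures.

P_X ≈ 69.0 kg VSS/d

For a completely mixed reactor with recycle the Lawrence–McCarty relation gives S = K_s·(1 + k_d·θ_c) / [θ_c·(Y·k − k_d) − 1] = 49.9 × (1 + 0.0826 × 19.0) / [19.0 × (0.351 × 5.23 − 0.0826) − 1] = 128.2 / 32.31 = 3.968 mg/L.
Correct the yield for decay: Y_obs = Y/(1 + k_d θ_c) = 0.351 / (1 + 0.0826 × 19.0) = 0.351 / 2.569 = 0.1366.
Mass of bCOD removed per day: Q(S₀ − S) = 200 × 2526 g/m³ = 505.2 kg/d.
Biomass produced: P_X = Y_obs·Q·ΔS = 0.1366 × 505.2 ≈ 69.02 kg VSS/d.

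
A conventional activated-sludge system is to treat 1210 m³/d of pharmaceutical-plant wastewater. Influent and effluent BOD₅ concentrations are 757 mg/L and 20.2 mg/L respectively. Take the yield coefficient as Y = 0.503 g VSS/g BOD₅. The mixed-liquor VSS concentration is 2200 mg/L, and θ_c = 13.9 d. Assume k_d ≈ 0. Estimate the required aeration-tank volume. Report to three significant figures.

Biomass mass balance (decay neglected): V·X = Y·Q·(S₀ − S)·θ_c, so V = 0.503 × 1210 × (757 − 20.2) × 13.9 / 2200 = 2833 m³.

V ≈ 2830 m³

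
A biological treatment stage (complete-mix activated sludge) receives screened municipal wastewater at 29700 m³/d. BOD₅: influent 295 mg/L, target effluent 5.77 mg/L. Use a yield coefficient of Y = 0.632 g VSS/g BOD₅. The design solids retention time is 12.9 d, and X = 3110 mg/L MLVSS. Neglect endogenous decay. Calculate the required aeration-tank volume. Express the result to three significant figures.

V ≈ 22500 m³

V·X = Y·Q·ΔS·θ_c gives V = 0.632 × 29700 × (295 − 5.77) × 12.9 / 3110 = 22519 m³.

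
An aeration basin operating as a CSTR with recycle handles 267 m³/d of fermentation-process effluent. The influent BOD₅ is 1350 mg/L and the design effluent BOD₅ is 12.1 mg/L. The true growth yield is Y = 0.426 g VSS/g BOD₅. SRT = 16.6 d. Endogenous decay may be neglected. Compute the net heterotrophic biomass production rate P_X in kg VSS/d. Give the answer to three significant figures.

No decay correction is needed, so Y_obs = Y = 0.426.
Substrate removed = Q·(S₀ − S) = 267 m³/d × (1350 − 12.1) g/m³ = 3.57×10^5 g/d = 357.2 kg/d.
P_X = Y_obs · Q(S₀ − S) = 0.4260 × 357.2 = 152.2 kg VSS/d.

P_X ≈ 152 kg VSS/d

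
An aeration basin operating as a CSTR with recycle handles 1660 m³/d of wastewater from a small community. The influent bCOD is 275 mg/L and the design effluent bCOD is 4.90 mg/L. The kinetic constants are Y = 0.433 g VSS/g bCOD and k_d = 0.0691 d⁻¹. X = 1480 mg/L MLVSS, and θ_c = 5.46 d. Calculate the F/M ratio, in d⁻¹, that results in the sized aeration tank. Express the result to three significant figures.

F/M ≈ 0.593 d⁻¹

Rearranging the biomass balance for a CMAS with decay, V = Y·Q·ΔS·θ_c / [X·(1+k_d θ_c)] = 0.433 × 1660 × (275 − 4.90) × 5.46 / [1480 × (1 + 0.0691 × 5.46)] = 1.06×10^6 / 2038 = 520.0 m³.
F/M = Q·S₀ / (V·X) = 1660 × 275 / (520.0 × 1480) = 0.5931 g bCOD·(g VSS·d)⁻¹.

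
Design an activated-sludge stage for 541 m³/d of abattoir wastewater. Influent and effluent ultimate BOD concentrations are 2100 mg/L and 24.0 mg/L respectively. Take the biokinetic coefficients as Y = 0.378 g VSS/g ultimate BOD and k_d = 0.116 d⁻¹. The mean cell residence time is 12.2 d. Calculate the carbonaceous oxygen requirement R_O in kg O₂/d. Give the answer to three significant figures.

Correct the yield for decay: Y_obs = Y/(1 + k_d θ_c) = 0.378 / (1 + 0.116 × 12.2) = 0.378 / 2.415 = 0.1565.
Mass of ultimate BOD removed per day: Q(S₀ − S) = 541 × 2076 g/m³ = 1123 kg/d.
P_X = Y_obs·Q·(S₀ − S) = 0.1565 × 1123 = 175.8 kg VSS/d.
Carbonaceous O₂ demand = substrate oxidised − cell-mass equivalent = 1123 − 1.42 × 175.8 = 873.5 kg O₂/d.

R_O ≈ 874 kg O₂/d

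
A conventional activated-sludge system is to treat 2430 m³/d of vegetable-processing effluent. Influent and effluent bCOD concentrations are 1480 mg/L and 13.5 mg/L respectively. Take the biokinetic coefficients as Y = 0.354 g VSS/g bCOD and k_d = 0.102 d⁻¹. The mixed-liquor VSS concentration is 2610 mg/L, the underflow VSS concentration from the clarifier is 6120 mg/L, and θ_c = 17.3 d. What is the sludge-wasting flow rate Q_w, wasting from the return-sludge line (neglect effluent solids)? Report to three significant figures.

Q_w ≈ 74.6 m³/d

From the SRT design equation V = Y Q (S₀−S) θ_c / [X (1 + k_d θ_c)] = 0.354 × 2430 × (1480 − 13.5) × 17.3 / [2610 × (1 + 0.102 × 17.3)] = 2.18×10^7 / 7216 = 3025 m³.
Wasting from the return line (neglecting effluent solids): Q_w = V·X / (θ_c·X_r) = 3025 × 2610 / (17.3 × 6120) = 74.56 m³/d.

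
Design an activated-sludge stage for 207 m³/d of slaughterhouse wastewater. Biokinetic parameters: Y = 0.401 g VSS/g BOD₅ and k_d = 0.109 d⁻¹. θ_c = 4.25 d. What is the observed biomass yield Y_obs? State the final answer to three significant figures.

Y_obs ≈ 0.274 g VSS/g BOD₅

Observed yield with endogenous decay: Y_obs = Y / (1 + k_d·θ_c) = 0.401 / (1 + 0.109 × 4.25) = 0.401 / 1.463 = 0.2740 g VSS/g BOD₅.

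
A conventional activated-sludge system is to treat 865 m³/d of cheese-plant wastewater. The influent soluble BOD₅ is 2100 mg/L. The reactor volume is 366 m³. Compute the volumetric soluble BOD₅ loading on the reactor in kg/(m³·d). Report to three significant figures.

Volumetric loading L_v = Q·S₀ / V = 865 × 2100 g/m³ / 366.0 m³ = 4963 g/(m³·d) = 4.963 kg soluble BOD₅/(m³·d).

L_v ≈ 4.96 kg soluble BOD₅/(m³·d)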